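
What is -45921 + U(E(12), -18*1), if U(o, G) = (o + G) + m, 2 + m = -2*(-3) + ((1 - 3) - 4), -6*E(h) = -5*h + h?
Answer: -45933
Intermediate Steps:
E(h) = 2*h/3 (E(h) = -(-5*h + h)/6 = -(-2)*h/3 = 2*h/3)
m = -2 (m = -2 + (-2*(-3) + ((1 - 3) - 4)) = -2 + (6 + (-2 - 4)) = -2 + (6 - 6) = -2 + 0 = -2)
U(o, G) = -2 + G + o (U(o, G) = (o + G) - 2 = (G + o) - 2 = -2 + G + o)
-45921 + U(E(12), -18*1) = -45921 + (-2 - 18*1 + (⅔)*12) = -45921 + (-2 - 18 + 8) = -45921 - 12 = -45933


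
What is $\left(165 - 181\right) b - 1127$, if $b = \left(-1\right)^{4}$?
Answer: $-1143$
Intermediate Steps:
$b = 1$
$\left(165 - 181\right) b - 1127 = \left(165 - 181\right) 1 - 1127 = \left(-16\right) 1 - 1127 = -16 - 1127 = -1143$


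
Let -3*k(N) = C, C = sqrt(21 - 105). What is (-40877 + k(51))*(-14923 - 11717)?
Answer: 1088963280 + 17760*I*sqrt(21) ≈ 1.089e+9 + 81387.0*I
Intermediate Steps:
C = 2*I*sqrt(21) (C = sqrt(-84) = 2*I*sqrt(21) ≈ 9.1651*I)
k(N) = -2*I*sqrt(21)/3
(-40877 + k(51))*(-14923 - 11717) = (-40877 - 2*I*sqrt(21)/3)*(-14923 - 11717) = (-40877 - 2*I*sqrt(21)/3)*(-26640) = 1088963280 + 17760*I*sqrt(21)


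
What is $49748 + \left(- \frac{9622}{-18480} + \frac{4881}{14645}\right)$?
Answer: $\frac{1346400993587}{27063960} \approx 49749.0$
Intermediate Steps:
$49748 + \left(- \frac{9622}{-18480} + \frac{4881}{14645}\right) = 49748 + \left(\left(-9622\right) \left(- \frac{1}{18480}\right) + 4881 \cdot \frac{1}{14645}\right) = 49748 + \left(\frac{4811}{9240} + \frac{4881}{14645}\right) = 49748 + \frac{23111507}{27063960} = \frac{1346400993587}{27063960}$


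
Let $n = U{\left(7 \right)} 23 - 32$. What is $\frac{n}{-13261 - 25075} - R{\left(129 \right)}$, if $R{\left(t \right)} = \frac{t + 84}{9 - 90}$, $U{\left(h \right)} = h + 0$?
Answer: $\frac{2718373}{1035072} \approx 2.6263$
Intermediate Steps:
$U{\left(h \right)} = h$
$n = 129$ ($n = 7 \cdot 23 - 32 = 161 - 32 = 129$)
$R{\left(t \right)} = - \frac{28}{27} - \frac{t}{81}$ ($R{\left(t \right)} = \frac{84 + t}{-81} = \left(84 + t\right) \left(- \frac{1}{81}\right) = - \frac{28}{27} - \frac{t}{81}$)
$\frac{n}{-13261 - 25075} - R{\left(129 \right)} = \frac{129}{-13261 - 25075} - \left(- \frac{28}{27} - \frac{43}{27}\right) = \frac{129}{-38336} - - \frac{71}{27} = 129 \left(- \frac{1}{38336}\right) + \frac{71}{27} = - \frac{129}{38336} + \frac{71}{27} = \frac{2718373}{1035072}$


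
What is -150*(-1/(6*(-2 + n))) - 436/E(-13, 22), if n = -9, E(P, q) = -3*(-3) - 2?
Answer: -4971/77 ≈ -64.558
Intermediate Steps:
E(P, q) = 7 (E(P, q) = 9 - 2 = 7)
-150*(-1/(6*(-2 + n))) - 436/E(-13, 22) = -150*(-1/(6*(-2 - 9))) - 436/7 = -150/((-6*(-11))) - 436*⅐ = -150/66 - 436/7 = -150*1/66 - 436/7 = -25/11 - 436/7 = -4971/77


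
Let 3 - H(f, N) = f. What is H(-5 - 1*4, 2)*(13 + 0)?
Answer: 156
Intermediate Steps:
H(f, N) = 3 - f
H(-5 - 1*4, 2)*(13 + 0) = (3 - (-5 - 1*4))*(13 + 0) = (3 - (-5 - 4))*13 = (3 - 1*(-9))*13 = (3 + 9)*13 = 12*13 = 156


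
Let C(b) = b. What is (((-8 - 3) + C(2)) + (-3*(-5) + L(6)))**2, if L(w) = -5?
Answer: 1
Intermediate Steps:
(((-8 - 3) + C(2)) + (-3*(-5) + L(6)))**2 = (((-8 - 3) + 2) + (-3*(-5) - 5))**2 = ((-11 + 2) + (15 - 5))**2 = (-9 + 10)**2 = 1**2 = 1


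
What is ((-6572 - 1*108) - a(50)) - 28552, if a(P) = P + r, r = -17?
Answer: -35265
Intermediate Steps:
a(P) = -17 + P (a(P) = P - 17 = -17 + P)
((-6572 - 1*108) - a(50)) - 28552 = ((-6572 - 1*108) - (-17 + 50)) - 28552 = ((-6572 - 108) - 1*33) - 28552 = (-6680 - 33) - 28552 = -6713 - 28552 = -35265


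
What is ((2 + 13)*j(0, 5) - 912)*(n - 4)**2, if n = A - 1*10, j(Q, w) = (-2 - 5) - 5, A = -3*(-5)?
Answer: -1092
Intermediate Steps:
A = 15
j(Q, w) = -12 (j(Q, w) = -7 - 5 = -12)
n = 5 (n = 15 - 1*10 = 15 - 10 = 5)
((2 + 13)*j(0, 5) - 912)*(n - 4)**2 = ((2 + 13)*(-12) - 912)*(5 - 4)**2 = (15*(-12) - 912)*1**2 = (-180 - 912)*1 = -1092*1 = -1092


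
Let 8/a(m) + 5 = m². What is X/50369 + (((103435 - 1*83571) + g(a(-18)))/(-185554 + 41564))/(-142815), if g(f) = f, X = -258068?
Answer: -3664282408569212/715184662314925 ≈ -5.1236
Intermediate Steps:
a(m) = 8/(-5 + m²)
X/50369 + (((103435 - 1*83571) + g(a(-18)))/(-185554 + 41564))/(-142815) = -258068/50369 + (((103435 - 1*83571) + 8/(-5 + (-18)²))/(-185554 + 41564))/(-142815) = -258068*1/50369 + (((103435 - 83571) + 8/(-5 + 324))/(-143990))*(-1/142815) = -258068/50369 + ((19864 + 8/319)*(-1/143990))*(-1/142815) = -258068/50369 + ((6336624/319)*(-1/143990))*(-1/142815) = -258068/50369 - 452616/3280915*(-1/142815) = -258068/50369 + 150872/156187958575 = -3664282408569212/715184662314925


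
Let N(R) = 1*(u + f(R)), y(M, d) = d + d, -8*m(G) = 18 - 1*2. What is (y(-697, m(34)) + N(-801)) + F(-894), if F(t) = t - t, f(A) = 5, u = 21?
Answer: 22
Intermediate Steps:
m(G) = -2 (m(G) = -(18 - 1*2)/8 = -(18 - 2)/8 = -1/8*16 = -2)
y(M, d) = 2*d
F(t) = 0
N(R) = 26 (N(R) = 1*(21 + 5) = 1*26 = 26)
(y(-697, m(34)) + N(-801)) + F(-894) = (2*(-2) + 26) + 0 = (-4 + 26) + 0 = 22 + 0 = 22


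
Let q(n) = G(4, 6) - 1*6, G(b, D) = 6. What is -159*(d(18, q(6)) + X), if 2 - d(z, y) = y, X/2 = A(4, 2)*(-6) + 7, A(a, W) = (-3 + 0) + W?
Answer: -4452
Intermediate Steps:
A(a, W) = -3 + W
X = 26 (X = 2*((-3 + 2)*(-6) + 7) = 2*(-1*(-6) + 7) = 2*(6 + 7) = 2*13 = 26)
q(n) = 0 (q(n) = 6 - 1*6 = 6 - 6 = 0)
d(z, y) = 2 - y
-159*(d(18, q(6)) + X) = -159*((2 - 1*0) + 26) = -159*((2 + 0) + 26) = -159*(2 + 26) = -159*28 = -4452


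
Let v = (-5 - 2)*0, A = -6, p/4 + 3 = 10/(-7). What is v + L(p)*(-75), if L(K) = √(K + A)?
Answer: -75*I*√1162/7 ≈ -365.23*I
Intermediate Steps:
p = -124/7 (p = -12 + 4*(10/(-7)) = -12 + 4*(10*(-⅐)) = -12 + 4*(-10/7) = -12 - 40/7 = -124/7 ≈ -17.714)
L(K) = √(-6 + K) (L(K) = √(K - 6) = √(-6 + K))
v = 0 (v = -7*0 = 0)
v + L(p)*(-75) = 0 + √(-6 - 124/7)*(-75) = 0 + √(-166/7)*(-75) = 0 + (I*√1162/7)*(-75) = 0 - 75*I*√1162/7 = -75*I*√1162/7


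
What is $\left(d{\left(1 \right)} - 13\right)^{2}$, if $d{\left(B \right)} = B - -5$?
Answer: $49$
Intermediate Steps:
$d{\left(B \right)} = 5 + B$ ($d{\left(B \right)} = B + 5 = 5 + B$)
$\left(d{\left(1 \right)} - 13\right)^{2} = \left(\left(5 + 1\right) - 13\right)^{2} = \left(6 - 13\right)^{2} = \left(-7\right)^{2} = 49$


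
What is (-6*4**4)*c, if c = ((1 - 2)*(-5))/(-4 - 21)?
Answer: 1536/5 ≈ 307.20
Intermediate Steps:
c = -1/5 (c = -1*(-5)/(-25) = 5*(-1/25) = -1/5 ≈ -0.20000)
(-6*4**4)*c = -6*4**4*(-1/5) = -6*256*(-1/5) = -1536*(-1/5) = 1536/5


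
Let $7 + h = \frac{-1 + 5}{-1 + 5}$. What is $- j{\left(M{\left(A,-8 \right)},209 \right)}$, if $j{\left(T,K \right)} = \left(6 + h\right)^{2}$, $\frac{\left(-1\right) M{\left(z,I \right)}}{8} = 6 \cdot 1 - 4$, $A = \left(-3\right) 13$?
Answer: $0$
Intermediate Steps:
$A = -39$
$h = -6$ ($h = -7 + \frac{-1 + 5}{-1 + 5} = -7 + \frac{4}{4} = -7 + 4 \cdot \frac{1}{4} = -7 + 1 = -6$)
$M{\left(z,I \right)} = -16$ ($M{\left(z,I \right)} = - 8 \left(6 \cdot 1 - 4\right) = - 8 \left(6 - 4\right) = \left(-8\right) 2 = -16$)
$j{\left(T,K \right)} = 0$ ($j{\left(T,K \right)} = \left(6 - 6\right)^{2} = 0^{2} = 0$)
$- j{\left(M{\left(A,-8 \right)},209 \right)} = \left(-1\right) 0 = 0$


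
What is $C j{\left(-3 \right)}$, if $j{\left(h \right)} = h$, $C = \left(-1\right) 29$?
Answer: $87$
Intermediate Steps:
$C = -29$
$C j{\left(-3 \right)} = \left(-29\right) \left(-3\right) = 87$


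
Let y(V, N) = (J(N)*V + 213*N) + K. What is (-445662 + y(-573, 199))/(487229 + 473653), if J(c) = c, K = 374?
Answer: -258464/480441 ≈ -0.53797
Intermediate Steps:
y(V, N) = 374 + 213*N + N*V (y(V, N) = (N*V + 213*N) + 374 = (213*N + N*V) + 374 = 374 + 213*N + N*V)
(-445662 + y(-573, 199))/(487229 + 473653) = (-445662 + (374 + 213*199 + 199*(-573)))/(487229 + 473653) = (-445662 + (374 + 42387 - 114027))/960882 = (-445662 - 71266)*(1/960882) = -516928*1/960882 = -258464/480441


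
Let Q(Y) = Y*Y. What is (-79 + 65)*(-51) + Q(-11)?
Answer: 835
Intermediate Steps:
Q(Y) = Y**2
(-79 + 65)*(-51) + Q(-11) = (-79 + 65)*(-51) + (-11)**2 = -14*(-51) + 121 = 714 + 121 = 835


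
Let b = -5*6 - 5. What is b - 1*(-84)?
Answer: 49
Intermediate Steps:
b = -35 (b = -30 - 5 = -35)
b - 1*(-84) = -35 - 1*(-84) = -35 + 84 = 49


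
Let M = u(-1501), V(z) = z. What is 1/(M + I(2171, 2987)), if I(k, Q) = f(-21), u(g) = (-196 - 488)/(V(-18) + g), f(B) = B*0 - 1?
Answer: -1519/835 ≈ -1.8192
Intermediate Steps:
f(B) = -1 (f(B) = 0 - 1 = -1)
u(g) = -684/(-18 + g) (u(g) = (-196 - 488)/(-18 + g) = -684/(-18 + g))
I(k, Q) = -1
M = 684/1519 (M = -684/(-18 - 1501) = -684/(-1519) = -684*(-1/1519) = 684/1519 ≈ 0.45030)
1/(M + I(2171, 2987)) = 1/(684/1519 - 1) = 1/(-835/1519) = -1519/835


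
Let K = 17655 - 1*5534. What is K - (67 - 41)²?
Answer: 11445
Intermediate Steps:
K = 12121 (K = 17655 - 5534 = 12121)
K - (67 - 41)² = 12121 - (67 - 41)² = 12121 - 1*26² = 12121 - 1*676 = 12121 - 676 = 11445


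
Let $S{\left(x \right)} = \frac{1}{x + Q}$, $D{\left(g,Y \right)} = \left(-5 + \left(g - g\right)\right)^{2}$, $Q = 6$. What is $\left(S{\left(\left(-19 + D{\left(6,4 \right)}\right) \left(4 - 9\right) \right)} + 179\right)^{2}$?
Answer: $\frac{18447025}{576} \approx 32026.0$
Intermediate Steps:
$D{\left(g,Y \right)} = 25$ ($D{\left(g,Y \right)} = \left(-5 + 0\right)^{2} = \left(-5\right)^{2} = 25$)
$S{\left(x \right)} = \frac{1}{6 + x}$ ($S{\left(x \right)} = \frac{1}{x + 6} = \frac{1}{6 + x}$)
$\left(S{\left(\left(-19 + D{\left(6,4 \right)}\right) \left(4 - 9\right) \right)} + 179\right)^{2} = \left(\frac{1}{6 + \left(-19 + 25\right) \left(4 - 9\right)} + 179\right)^{2} = \left(\frac{1}{6 + 6 \left(-5\right)} + 179\right)^{2} = \left(\frac{1}{6 - 30} + 179\right)^{2} = \left(\frac{1}{-24} + 179\right)^{2} = \left(- \frac{1}{24} + 179\right)^{2} = \left(\frac{4295}{24}\right)^{2} = \frac{18447025}{576}$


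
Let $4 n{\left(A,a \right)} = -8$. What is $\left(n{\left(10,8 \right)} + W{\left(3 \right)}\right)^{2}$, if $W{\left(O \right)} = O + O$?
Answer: $16$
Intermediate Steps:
$W{\left(O \right)} = 2 O$
$n{\left(A,a \right)} = -2$ ($n{\left(A,a \right)} = \frac{1}{4} \left(-8\right) = -2$)
$\left(n{\left(10,8 \right)} + W{\left(3 \right)}\right)^{2} = \left(-2 + 2 \cdot 3\right)^{2} = \left(-2 + 6\right)^{2} = 4^{2} = 16$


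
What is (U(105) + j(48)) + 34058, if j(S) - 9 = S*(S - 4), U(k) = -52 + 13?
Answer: 36140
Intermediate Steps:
U(k) = -39
j(S) = 9 + S*(-4 + S) (j(S) = 9 + S*(S - 4) = 9 + S*(-4 + S))
(U(105) + j(48)) + 34058 = (-39 + (9 + 48² - 4*48)) + 34058 = (-39 + (9 + 2304 - 192)) + 34058 = (-39 + 2121) + 34058 = 2082 + 34058 = 36140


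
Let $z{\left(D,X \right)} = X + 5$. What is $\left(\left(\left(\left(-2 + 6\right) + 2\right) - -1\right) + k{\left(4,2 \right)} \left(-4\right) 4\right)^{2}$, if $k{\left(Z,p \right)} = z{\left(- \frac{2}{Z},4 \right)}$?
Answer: $18769$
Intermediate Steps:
$z{\left(D,X \right)} = 5 + X$
$k{\left(Z,p \right)} = 9$ ($k{\left(Z,p \right)} = 5 + 4 = 9$)
$\left(\left(\left(\left(-2 + 6\right) + 2\right) - -1\right) + k{\left(4,2 \right)} \left(-4\right) 4\right)^{2} = \left(\left(\left(\left(-2 + 6\right) + 2\right) - -1\right) + 9 \left(-4\right) 4\right)^{2} = \left(\left(\left(4 + 2\right) + 1\right) - 144\right)^{2} = \left(\left(6 + 1\right) - 144\right)^{2} = \left(7 - 144\right)^{2} = \left(-137\right)^{2} = 18769$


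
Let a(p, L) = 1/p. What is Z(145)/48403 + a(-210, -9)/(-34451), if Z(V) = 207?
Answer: 1497633373/350181668130 ≈ 0.0042767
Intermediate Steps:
Z(145)/48403 + a(-210, -9)/(-34451) = 207/48403 + 1/(-210*(-34451)) = 207*(1/48403) - 1/210*(-1/34451) = 207/48403 + 1/7234710 = 1497633373/350181668130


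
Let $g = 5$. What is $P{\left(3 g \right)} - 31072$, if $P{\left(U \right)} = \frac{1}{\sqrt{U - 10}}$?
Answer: $-31072 + \frac{\sqrt{5}}{5} \approx -31072.0$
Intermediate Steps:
$P{\left(U \right)} = \frac{1}{\sqrt{-10 + U}}$
$P{\left(3 g \right)} - 31072 = \frac{1}{\sqrt{-10 + 3 \cdot 5}} - 31072 = \frac{1}{\sqrt{-10 + 15}} - 31072 = \frac{1}{\sqrt{5}} - 31072 = \frac{\sqrt{5}}{5} - 31072 = -31072 + \frac{\sqrt{5}}{5}$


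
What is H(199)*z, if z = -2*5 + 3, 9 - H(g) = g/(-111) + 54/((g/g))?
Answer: 33572/111 ≈ 302.45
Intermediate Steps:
H(g) = -45 + g/111 (H(g) = 9 - (g/(-111) + 54/((g/g))) = 9 - (g*(-1/111) + 54/1) = 9 - (-g/111 + 54*1) = 9 - (-g/111 + 54) = 9 - (54 - g/111) = 9 + (-54 + g/111) = -45 + g/111)
z = -7 (z = -10 + 3 = -7)
H(199)*z = (-45 + (1/111)*199)*(-7) = (-45 + 199/111)*(-7) = -4796/111*(-7) = 33572/111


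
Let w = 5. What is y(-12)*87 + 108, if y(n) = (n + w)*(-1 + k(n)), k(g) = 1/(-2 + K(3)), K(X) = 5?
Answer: 514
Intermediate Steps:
k(g) = ⅓ (k(g) = 1/(-2 + 5) = 1/3 = ⅓)
y(n) = -10/3 - 2*n/3 (y(n) = (n + 5)*(-1 + ⅓) = (5 + n)*(-⅔) = -10/3 - 2*n/3)
y(-12)*87 + 108 = (-10/3 - ⅔*(-12))*87 + 108 = (-10/3 + 8)*87 + 108 = (14/3)*87 + 108 = 406 + 108 = 514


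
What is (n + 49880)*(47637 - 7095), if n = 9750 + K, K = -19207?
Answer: 1638829266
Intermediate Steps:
n = -9457 (n = 9750 - 19207 = -9457)
(n + 49880)*(47637 - 7095) = (-9457 + 49880)*(47637 - 7095) = 40423*40542 = 1638829266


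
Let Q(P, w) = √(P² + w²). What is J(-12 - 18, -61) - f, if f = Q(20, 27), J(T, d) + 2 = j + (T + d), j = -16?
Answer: -109 - √1129 ≈ -142.60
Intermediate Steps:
J(T, d) = -18 + T + d (J(T, d) = -2 + (-16 + (T + d)) = -2 + (-16 + T + d) = -18 + T + d)
f = √1129 (f = √(20² + 27²) = √(400 + 729) = √1129 ≈ 33.601)
J(-12 - 18, -61) - f = (-18 + (-12 - 18) - 61) - √1129 = (-18 - 30 - 61) - √1129 = -109 - √1129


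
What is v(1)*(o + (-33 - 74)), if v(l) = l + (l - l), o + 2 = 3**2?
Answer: -100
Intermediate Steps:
o = 7 (o = -2 + 3**2 = -2 + 9 = 7)
v(l) = l (v(l) = l + 0 = l)
v(1)*(o + (-33 - 74)) = 1*(7 + (-33 - 74)) = 1*(7 - 107) = 1*(-100) = -100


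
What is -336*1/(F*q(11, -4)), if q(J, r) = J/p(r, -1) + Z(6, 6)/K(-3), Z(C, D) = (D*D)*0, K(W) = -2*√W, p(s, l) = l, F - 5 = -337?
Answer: -84/913 ≈ -0.092004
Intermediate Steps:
F = -332 (F = 5 - 337 = -332)
Z(C, D) = 0 (Z(C, D) = D²*0 = 0)
q(J, r) = -J (q(J, r) = J/(-1) + 0/((-2*I*√3)) = J*(-1) + 0/((-2*I*√3)) = -J + 0/((-2*I*√3)) = -J + 0*(I*√3/6) = -J + 0 = -J)
-336*1/(F*q(11, -4)) = -336/(-1*11*(-332)) = -336/((-11*(-332))) = -336/3652 = -336*1/3652 = -84/913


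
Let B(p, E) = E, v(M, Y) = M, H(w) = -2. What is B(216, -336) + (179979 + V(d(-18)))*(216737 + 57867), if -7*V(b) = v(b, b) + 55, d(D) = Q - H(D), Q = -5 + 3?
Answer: 345945567640/7 ≈ 4.9421e+10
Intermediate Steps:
Q = -2
d(D) = 0 (d(D) = -2 - 1*(-2) = -2 + 2 = 0)
V(b) = -55/7 - b/7 (V(b) = -(b + 55)/7 = -(55 + b)/7 = -55/7 - b/7)
B(216, -336) + (179979 + V(d(-18)))*(216737 + 57867) = -336 + (179979 + (-55/7 - ⅐*0))*(216737 + 57867) = -336 + (179979 + (-55/7 + 0))*274604 = -336 + (179979 - 55/7)*274604 = -336 + (1259798/7)*274604 = -336 + 345945569992/7 = 345945567640/7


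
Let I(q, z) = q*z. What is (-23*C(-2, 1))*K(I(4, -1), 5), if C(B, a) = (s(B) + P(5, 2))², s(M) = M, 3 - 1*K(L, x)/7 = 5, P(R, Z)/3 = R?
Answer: 54418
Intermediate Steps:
P(R, Z) = 3*R
K(L, x) = -14 (K(L, x) = 21 - 7*5 = 21 - 35 = -14)
C(B, a) = (15 + B)² (C(B, a) = (B + 3*5)² = (B + 15)² = (15 + B)²)
(-23*C(-2, 1))*K(I(4, -1), 5) = -23*(15 - 2)²*(-14) = -23*13²*(-14) = -23*169*(-14) = -3887*(-14) = 54418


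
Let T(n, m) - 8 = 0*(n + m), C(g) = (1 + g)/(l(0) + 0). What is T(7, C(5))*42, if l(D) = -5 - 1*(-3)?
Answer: 336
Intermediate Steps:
l(D) = -2 (l(D) = -5 + 3 = -2)
C(g) = -½ - g/2 (C(g) = (1 + g)/(-2 + 0) = (1 + g)/(-2) = (1 + g)*(-½) = -½ - g/2)
T(n, m) = 8 (T(n, m) = 8 + 0*(n + m) = 8 + 0*(m + n) = 8 + 0 = 8)
T(7, C(5))*42 = 8*42 = 336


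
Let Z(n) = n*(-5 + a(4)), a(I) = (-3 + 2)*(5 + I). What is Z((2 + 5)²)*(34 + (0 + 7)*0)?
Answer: -23324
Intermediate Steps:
a(I) = -5 - I (a(I) = -(5 + I) = -5 - I)
Z(n) = -14*n (Z(n) = n*(-5 + (-5 - 1*4)) = n*(-5 + (-5 - 4)) = n*(-5 - 9) = n*(-14) = -14*n)
Z((2 + 5)²)*(34 + (0 + 7)*0) = (-14*(2 + 5)²)*(34 + (0 + 7)*0) = (-14*7²)*(34 + 7*0) = (-14*49)*(34 + 0) = -686*34 = -23324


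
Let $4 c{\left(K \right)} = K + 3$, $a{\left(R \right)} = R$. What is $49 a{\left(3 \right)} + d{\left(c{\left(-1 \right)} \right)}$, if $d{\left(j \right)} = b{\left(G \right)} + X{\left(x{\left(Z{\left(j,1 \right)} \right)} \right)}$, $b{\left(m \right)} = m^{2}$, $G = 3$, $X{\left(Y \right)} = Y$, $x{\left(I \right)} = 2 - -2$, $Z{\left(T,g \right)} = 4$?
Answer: $160$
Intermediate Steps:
$x{\left(I \right)} = 4$ ($x{\left(I \right)} = 2 + 2 = 4$)
$c{\left(K \right)} = \frac{3}{4} + \frac{K}{4}$ ($c{\left(K \right)} = \frac{K + 3}{4} = \frac{3 + K}{4} = \frac{3}{4} + \frac{K}{4}$)
$d{\left(j \right)} = 13$ ($d{\left(j \right)} = 3^{2} + 4 = 9 + 4 = 13$)
$49 a{\left(3 \right)} + d{\left(c{\left(-1 \right)} \right)} = 49 \cdot 3 + 13 = 147 + 13 = 160$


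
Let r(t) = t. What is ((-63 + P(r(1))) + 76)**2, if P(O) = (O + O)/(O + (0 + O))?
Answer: 196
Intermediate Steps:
P(O) = 1 (P(O) = (2*O)/(O + O) = (2*O)/((2*O)) = (2*O)*(1/(2*O)) = 1)
((-63 + P(r(1))) + 76)**2 = ((-63 + 1) + 76)**2 = (-62 + 76)**2 = 14**2 = 196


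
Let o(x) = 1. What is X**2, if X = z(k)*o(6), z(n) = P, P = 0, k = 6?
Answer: 0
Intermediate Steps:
z(n) = 0
X = 0 (X = 0*1 = 0)
X**2 = 0**2 = 0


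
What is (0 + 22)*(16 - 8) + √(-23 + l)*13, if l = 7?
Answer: 176 + 52*I ≈ 176.0 + 52.0*I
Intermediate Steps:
(0 + 22)*(16 - 8) + √(-23 + l)*13 = (0 + 22)*(16 - 8) + √(-23 + 7)*13 = 22*8 + √(-16)*13 = 176 + (4*I)*13 = 176 + 52*I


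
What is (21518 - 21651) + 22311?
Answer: 22178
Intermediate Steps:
(21518 - 21651) + 22311 = -133 + 22311 = 22178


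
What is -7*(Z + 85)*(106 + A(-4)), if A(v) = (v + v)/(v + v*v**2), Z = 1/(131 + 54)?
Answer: -198587928/3145 ≈ -63144.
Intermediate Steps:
Z = 1/185 ≈ 0.0054054
A(v) = 2*v/(v + v**3) (A(v) = (2*v)/(v + v**3) = 2*v/(v + v**3))
-7*(Z + 85)*(106 + A(-4)) = -7*(1/185 + 85)*(106 + 2/(1 + (-4)**2)) = -110082*(106 + 2/(1 + 16))/185 = -110082*(106 + 2/17)/185 = -110082*1804/(185*17) = -7*28369704/3145 = -198587928/3145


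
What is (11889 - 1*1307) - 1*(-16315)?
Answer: 26897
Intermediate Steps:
(11889 - 1*1307) - 1*(-16315) = (11889 - 1307) + 16315 = 10582 + 16315 = 26897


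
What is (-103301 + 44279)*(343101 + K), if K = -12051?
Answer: -19539233100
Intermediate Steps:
(-103301 + 44279)*(343101 + K) = (-103301 + 44279)*(343101 - 12051) = -59022*331050 = -19539233100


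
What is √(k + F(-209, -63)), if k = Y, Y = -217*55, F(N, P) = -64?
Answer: 13*I*√71 ≈ 109.54*I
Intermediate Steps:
Y = -11935
k = -11935
√(k + F(-209, -63)) = √(-11935 - 64) = √(-11999) = 13*I*√71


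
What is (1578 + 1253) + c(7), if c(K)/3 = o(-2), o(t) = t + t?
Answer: 2819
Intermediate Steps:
o(t) = 2*t
c(K) = -12 (c(K) = 3*(2*(-2)) = 3*(-4) = -12)
(1578 + 1253) + c(7) = (1578 + 1253) - 12 = 2831 - 12 = 2819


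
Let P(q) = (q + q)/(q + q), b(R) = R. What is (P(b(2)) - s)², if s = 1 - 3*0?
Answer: 0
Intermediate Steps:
P(q) = 1 (P(q) = (2*q)/((2*q)) = (2*q)*(1/(2*q)) = 1)
s = 1 (s = 1 + 0 = 1)
(P(b(2)) - s)² = (1 - 1*1)² = (1 - 1)² = 0² = 0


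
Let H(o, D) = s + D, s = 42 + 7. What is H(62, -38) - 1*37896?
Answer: -37885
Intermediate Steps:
s = 49
H(o, D) = 49 + D
H(62, -38) - 1*37896 = (49 - 38) - 1*37896 = 11 - 37896 = -37885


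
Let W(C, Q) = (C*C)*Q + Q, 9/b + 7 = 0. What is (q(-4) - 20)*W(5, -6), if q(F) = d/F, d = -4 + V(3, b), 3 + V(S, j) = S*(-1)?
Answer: 2730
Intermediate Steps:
b = -9/7 (b = 9/(-7 + 0) = 9/(-7) = 9*(-⅐) = -9/7 ≈ -1.2857)
V(S, j) = -3 - S (V(S, j) = -3 + S*(-1) = -3 - S)
W(C, Q) = Q + Q*C² (W(C, Q) = C²*Q + Q = Q*C² + Q = Q + Q*C²)
d = -10 (d = -4 + (-3 - 1*3) = -4 + (-3 - 3) = -4 - 6 = -10)
q(F) = -10/F
(q(-4) - 20)*W(5, -6) = (-10/(-4) - 20)*(-6*(1 + 5²)) = (-10*(-¼) - 20)*(-6*(1 + 25)) = (5/2 - 20)*(-6*26) = -35/2*(-156) = 2730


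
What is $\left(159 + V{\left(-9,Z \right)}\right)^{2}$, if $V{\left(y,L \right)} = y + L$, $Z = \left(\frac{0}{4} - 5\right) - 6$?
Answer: $19321$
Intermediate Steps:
$Z = -11$ ($Z = \left(0 \cdot \frac{1}{4} - 5\right) - 6 = \left(0 - 5\right) - 6 = -5 - 6 = -11$)
$V{\left(y,L \right)} = L + y$
$\left(159 + V{\left(-9,Z \right)}\right)^{2} = \left(159 - 20\right)^{2} = 139^{2} = 19321$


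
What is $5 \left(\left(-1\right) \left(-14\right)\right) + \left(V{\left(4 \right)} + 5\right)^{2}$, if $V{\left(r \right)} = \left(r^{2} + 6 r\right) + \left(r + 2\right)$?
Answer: $2671$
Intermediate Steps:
$V{\left(r \right)} = 2 + r^{2} + 7 r$ ($V{\left(r \right)} = \left(r^{2} + 6 r\right) + \left(2 + r\right) = 2 + r^{2} + 7 r$)
$5 \left(\left(-1\right) \left(-14\right)\right) + \left(V{\left(4 \right)} + 5\right)^{2} = 5 \left(\left(-1\right) \left(-14\right)\right) + \left(\left(2 + 4^{2} + 7 \cdot 4\right) + 5\right)^{2} = 5 \cdot 14 + \left(\left(2 + 16 + 28\right) + 5\right)^{2} = 70 + \left(46 + 5\right)^{2} = 70 + 51^{2} = 70 + 2601 = 2671$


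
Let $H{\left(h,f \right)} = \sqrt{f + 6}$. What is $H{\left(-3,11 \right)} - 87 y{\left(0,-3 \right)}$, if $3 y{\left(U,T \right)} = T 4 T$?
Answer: $-1044 + \sqrt{17} \approx -1039.9$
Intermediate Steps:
$y{\left(U,T \right)} = \frac{4 T^{2}}{3}$ ($y{\left(U,T \right)} = \frac{T 4 T}{3} = \frac{4 T T}{3} = \frac{4 T^{2}}{3}$)
$H{\left(h,f \right)} = \sqrt{6 + f}$
$H{\left(-3,11 \right)} - 87 y{\left(0,-3 \right)} = \sqrt{6 + 11} - 87 \frac{4 \left(-3\right)^{2}}{3} = \sqrt{17} - 87 \cdot \frac{4}{3} \cdot 9 = \sqrt{17} - 1044 = -1044 + \sqrt{17}$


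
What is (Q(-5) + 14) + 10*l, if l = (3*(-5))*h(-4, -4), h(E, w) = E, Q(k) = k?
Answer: 609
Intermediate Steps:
l = 60 (l = (3*(-5))*(-4) = -15*(-4) = 60)
(Q(-5) + 14) + 10*l = (-5 + 14) + 10*60 = 9 + 600 = 609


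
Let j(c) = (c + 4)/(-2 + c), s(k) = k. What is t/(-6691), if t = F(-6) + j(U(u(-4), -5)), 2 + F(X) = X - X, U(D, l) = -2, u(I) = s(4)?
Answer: 5/13382 ≈ 0.00037364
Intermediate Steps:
u(I) = 4
F(X) = -2 (F(X) = -2 + (X - X) = -2 + 0 = -2)
j(c) = (4 + c)/(-2 + c)
t = -5/2 (t = -2 + (4 - 2)/(-2 - 2) = -2 + 2/(-4) = -2 - 1/4*2 = -2 - 1/2 = -5/2 ≈ -2.5000)
t/(-6691) = -5/2/(-6691) = -1/6691*(-5/2) = 5/13382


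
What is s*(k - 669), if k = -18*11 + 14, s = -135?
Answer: 115155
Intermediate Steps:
k = -184 (k = -198 + 14 = -184)
s*(k - 669) = -135*(-184 - 669) = -135*(-853) = 115155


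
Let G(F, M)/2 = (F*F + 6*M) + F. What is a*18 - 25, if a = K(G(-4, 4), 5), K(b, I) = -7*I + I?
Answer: -565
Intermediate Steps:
G(F, M) = 2*F + 2*F² + 12*M (G(F, M) = 2*((F*F + 6*M) + F) = 2*((F² + 6*M) + F) = 2*(F + F² + 6*M) = 2*F + 2*F² + 12*M)
K(b, I) = -6*I
a = -30 (a = -6*5 = -30)
a*18 - 25 = -30*18 - 25 = -540 - 25 = -565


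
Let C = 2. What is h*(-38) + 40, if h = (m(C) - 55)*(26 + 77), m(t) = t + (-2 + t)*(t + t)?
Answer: 207482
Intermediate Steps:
m(t) = t + 2*t*(-2 + t) (m(t) = t + (-2 + t)*(2*t) = t + 2*t*(-2 + t))
h = -5459 (h = (2*(-3 + 2*2) - 55)*(26 + 77) = (2*(-3 + 4) - 55)*103 = (2*1 - 55)*103 = (2 - 55)*103 = -53*103 = -5459)
h*(-38) + 40 = -5459*(-38) + 40 = 207442 + 40 = 207482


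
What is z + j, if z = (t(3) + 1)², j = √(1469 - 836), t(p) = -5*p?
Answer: 196 + √633 ≈ 221.16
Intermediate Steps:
j = √633 ≈ 25.159
z = 196 (z = (-5*3 + 1)² = (-15 + 1)² = (-14)² = 196)
z + j = 196 + √633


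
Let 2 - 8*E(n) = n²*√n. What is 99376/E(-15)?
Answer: 1590016/759379 + 178876800*I*√15/759379 ≈ 2.0938 + 912.31*I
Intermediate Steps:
E(n) = ¼ - n^(5/2)/8 (E(n) = ¼ - n²*√n/8 = ¼ - n^(5/2)/8)
99376/E(-15) = 99376/(¼ - 225*I*√15/8)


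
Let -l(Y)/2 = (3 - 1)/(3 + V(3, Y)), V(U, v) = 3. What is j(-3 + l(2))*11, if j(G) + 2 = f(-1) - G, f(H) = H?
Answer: 22/3 ≈ 7.3333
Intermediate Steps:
l(Y) = -⅔ (l(Y) = -2*(3 - 1)/(3 + 3) = -4/6 = -2*⅓ = -⅔)
j(G) = -3 - G (j(G) = -2 + (-1 - G) = -3 - G)
j(-3 + l(2))*11 = (-3 - (-3 - ⅔))*11 = (-3 - 1*(-11/3))*11 = (-3 + 11/3)*11 = (⅔)*11 = 22/3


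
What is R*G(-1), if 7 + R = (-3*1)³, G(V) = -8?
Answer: 272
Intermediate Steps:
R = -34 (R = -7 + (-3*1)³ = -7 + (-3)³ = -7 - 27 = -34)
R*G(-1) = -34*(-8) = 272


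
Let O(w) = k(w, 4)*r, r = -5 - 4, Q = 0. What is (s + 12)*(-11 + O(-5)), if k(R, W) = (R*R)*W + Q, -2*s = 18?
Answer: -2733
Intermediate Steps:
s = -9 (s = -½*18 = -9)
k(R, W) = W*R² (k(R, W) = (R*R)*W + 0 = R²*W + 0 = W*R² + 0 = W*R²)
r = -9
O(w) = -36*w² (O(w) = (4*w²)*(-9) = -36*w²)
(s + 12)*(-11 + O(-5)) = (-9 + 12)*(-11 - 36*(-5)²) = 3*(-11 - 36*25) = 3*(-11 - 900) = 3*(-911) = -2733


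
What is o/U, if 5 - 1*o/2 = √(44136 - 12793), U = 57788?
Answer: 5/28894 - √31343/28894 ≈ -0.0059542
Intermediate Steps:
o = 10 - 2*√31343 (o = 10 - 2*√(44136 - 12793) = 10 - 2*√31343 ≈ -344.08)
o/U = (10 - 2*√31343)/57788 = (10 - 2*√31343)*(1/57788) = 5/28894 - √31343/28894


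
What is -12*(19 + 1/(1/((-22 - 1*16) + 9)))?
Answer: 120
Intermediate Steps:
-12*(19 + 1/(1/((-22 - 1*16) + 9))) = -12*(19 + 1/(1/((-22 - 16) + 9))) = -12*(19 + 1/(1/(-38 + 9))) = -12*(19 + 1/(1/(-29))) = -12*(19 + 1/(-1/29)) = -12*(19 - 29) = -12*(-10) = 120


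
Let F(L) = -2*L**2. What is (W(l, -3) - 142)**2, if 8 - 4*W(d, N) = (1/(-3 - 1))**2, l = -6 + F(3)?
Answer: 80299521/4096 ≈ 19604.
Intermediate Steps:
l = -24 (l = -6 - 2*3**2 = -6 - 2*9 = -6 - 18 = -24)
W(d, N) = 127/64 (W(d, N) = 2 - 1/(4*(-3 - 1)**2) = 2 - (1/(-4))**2/4 = 2 - (-1/4)**2/4 = 2 - 1/4*1/16 = 2 - 1/64 = 127/64)
(W(l, -3) - 142)**2 = (127/64 - 142)**2 = (-8961/64)**2 = 80299521/4096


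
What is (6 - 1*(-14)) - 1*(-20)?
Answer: 40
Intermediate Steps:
(6 - 1*(-14)) - 1*(-20) = (6 + 14) + 20 = 20 + 20 = 40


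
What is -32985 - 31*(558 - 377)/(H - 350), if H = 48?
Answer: -9955859/302 ≈ -32966.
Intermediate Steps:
-32985 - 31*(558 - 377)/(H - 350) = -32985 - 31*(558 - 377)/(48 - 350) = -32985 - 31*181/(-302) = -32985 - 31*181*(-1/302) = -32985 - 31*(-181)/302 = -32985 - 1*(-5611/302) = -32985 + 5611/302 = -9955859/302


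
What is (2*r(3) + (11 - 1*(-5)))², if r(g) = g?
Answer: 484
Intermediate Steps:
(2*r(3) + (11 - 1*(-5)))² = (2*3 + (11 - 1*(-5)))² = (6 + (11 + 5))² = (6 + 16)² = 22² = 484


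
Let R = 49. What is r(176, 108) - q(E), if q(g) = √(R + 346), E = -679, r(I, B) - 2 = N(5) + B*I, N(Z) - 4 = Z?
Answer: 19019 - √395 ≈ 18999.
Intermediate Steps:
N(Z) = 4 + Z
r(I, B) = 11 + B*I (r(I, B) = 2 + ((4 + 5) + B*I) = 2 + (9 + B*I) = 11 + B*I)
q(g) = √395 (q(g) = √(49 + 346) = √395)
r(176, 108) - q(E) = (11 + 108*176) - √395 = (11 + 19008) - √395 = 19019 - √395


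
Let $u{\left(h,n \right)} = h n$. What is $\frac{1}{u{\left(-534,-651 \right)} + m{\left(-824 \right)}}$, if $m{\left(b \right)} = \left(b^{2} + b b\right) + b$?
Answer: $\frac{1}{1704762} \approx 5.8659 \cdot 10^{-7}$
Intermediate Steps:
$m{\left(b \right)} = b + 2 b^{2}$ ($m{\left(b \right)} = \left(b^{2} + b^{2}\right) + b = 2 b^{2} + b = b + 2 b^{2}$)
$\frac{1}{u{\left(-534,-651 \right)} + m{\left(-824 \right)}} = \frac{1}{\left(-534\right) \left(-651\right) - 824 \left(1 + 2 \left(-824\right)\right)} = \frac{1}{347634 - 824 \left(1 - 1648\right)} = \frac{1}{347634 - -1357128} = \frac{1}{347634 + 1357128} = \frac{1}{1704762}$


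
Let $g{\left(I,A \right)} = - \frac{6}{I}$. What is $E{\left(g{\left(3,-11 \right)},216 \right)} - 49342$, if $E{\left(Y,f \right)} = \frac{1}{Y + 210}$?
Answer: $- \frac{10263135}{208} \approx -49342.0$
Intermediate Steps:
$E{\left(Y,f \right)} = \frac{1}{210 + Y}$
$E{\left(g{\left(3,-11 \right)},216 \right)} - 49342 = \frac{1}{210 - \frac{6}{3}} - 49342 = \frac{1}{210 - 2} - 49342 = \frac{1}{208} - 49342 = - \frac{10263135}{208}$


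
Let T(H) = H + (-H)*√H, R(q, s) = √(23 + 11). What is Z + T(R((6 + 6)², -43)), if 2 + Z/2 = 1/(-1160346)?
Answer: -2320693/580173 + √34 - 34^(¾) ≈ -12.249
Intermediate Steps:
R(q, s) = √34
Z = -2320693/580173 (Z = -4 + 2/(-1160346) = -4 + 2*(-1/1160346) = -4 - 1/580173 = -2320693/580173 ≈ -4.0000)
T(H) = H - H^(3/2)
Z + T(R((6 + 6)², -43)) = -2320693/580173 + (√34 - (√34)^(3/2)) = -2320693/580173 + (√34 - 34^(¾)) = -2320693/580173 + √34 - 34^(¾)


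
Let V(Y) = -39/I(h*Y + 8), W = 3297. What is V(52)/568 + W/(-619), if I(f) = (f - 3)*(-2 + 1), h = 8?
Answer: -788380875/148020232 ≈ -5.3262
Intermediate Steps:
I(f) = 3 - f (I(f) = (-3 + f)*(-1) = 3 - f)
V(Y) = -39/(-5 - 8*Y) (V(Y) = -39/(3 - (8*Y + 8)) = -39/(3 - (8 + 8*Y)) = -39/(3 + (-8 - 8*Y)) = -39/(-5 - 8*Y))
V(52)/568 + W/(-619) = (39/(5 + 8*52))/568 + 3297/(-619) = (39/(5 + 416))*(1/568) + 3297*(-1/619) = (39/421)*(1/568) - 3297/619 = 39/239128 - 3297/619 = -788380875/148020232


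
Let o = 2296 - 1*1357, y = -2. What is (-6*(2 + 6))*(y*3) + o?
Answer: 1227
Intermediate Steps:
o = 939 (o = 2296 - 1357 = 939)
(-6*(2 + 6))*(y*3) + o = (-6*(2 + 6))*(-2*3) + 939 = -6*8*(-6) + 939 = -48*(-6) + 939 = 288 + 939 = 1227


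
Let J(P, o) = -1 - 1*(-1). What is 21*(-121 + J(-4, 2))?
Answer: -2541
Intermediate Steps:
J(P, o) = 0 (J(P, o) = -1 + 1 = 0)
21*(-121 + J(-4, 2)) = 21*(-121 + 0) = 21*(-121) = -2541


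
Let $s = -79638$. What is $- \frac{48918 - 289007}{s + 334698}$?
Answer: $\frac{240089}{255060} \approx 0.9413$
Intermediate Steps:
$- \frac{48918 - 289007}{s + 334698} = - \frac{48918 - 289007}{-79638 + 334698} = - \frac{-240089}{255060} = \left(-1\right) \left(- \frac{240089}{255060}\right) = \frac{240089}{255060}$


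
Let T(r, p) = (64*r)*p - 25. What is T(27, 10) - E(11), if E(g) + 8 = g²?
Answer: 17142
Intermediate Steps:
E(g) = -8 + g²
T(r, p) = -25 + 64*p*r (T(r, p) = 64*p*r - 25 = -25 + 64*p*r)
T(27, 10) - E(11) = (-25 + 64*10*27) - (-8 + 11²) = (-25 + 17280) - (-8 + 121) = 17255 - 1*113 = 17255 - 113 = 17142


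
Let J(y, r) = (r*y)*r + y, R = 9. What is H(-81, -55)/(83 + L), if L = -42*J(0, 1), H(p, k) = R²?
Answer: 81/83 ≈ 0.97590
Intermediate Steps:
H(p, k) = 81 (H(p, k) = 9² = 81)
J(y, r) = y + y*r² (J(y, r) = y*r² + y = y + y*r²)
L = 0 (L = -0*(1 + 1²) = -0*(1 + 1) = -0*2 = -42*0 = 0)
H(-81, -55)/(83 + L) = 81/(83 + 0) = 81/83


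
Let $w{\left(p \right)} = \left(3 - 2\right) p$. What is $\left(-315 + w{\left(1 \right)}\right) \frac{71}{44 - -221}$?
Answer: $- \frac{22294}{265} \approx -84.128$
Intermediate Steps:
$w{\left(p \right)} = p$ ($w{\left(p \right)} = 1 p = p$)
$\left(-315 + w{\left(1 \right)}\right) \frac{71}{44 - -221} = \left(-315 + 1\right) \frac{71}{44 - -221} = - 314 \frac{71}{44 + 221} = - 314 \cdot \frac{71}{265} = - 314 \cdot 71 \cdot \frac{1}{265} = \left(-314\right) \frac{71}{265} = - \frac{22294}{265}$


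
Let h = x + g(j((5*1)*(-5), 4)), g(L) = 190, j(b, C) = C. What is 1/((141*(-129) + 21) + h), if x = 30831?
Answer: 1/12853 ≈ 7.7803e-5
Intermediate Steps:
h = 31021 (h = 30831 + 190 = 31021)
1/((141*(-129) + 21) + h) = 1/((141*(-129) + 21) + 31021) = 1/((-18189 + 21) + 31021) = 1/(-18168 + 31021) = 1/12853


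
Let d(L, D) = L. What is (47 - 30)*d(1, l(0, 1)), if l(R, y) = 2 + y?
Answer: 17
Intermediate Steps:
(47 - 30)*d(1, l(0, 1)) = (47 - 30)*1 = 17*1 = 17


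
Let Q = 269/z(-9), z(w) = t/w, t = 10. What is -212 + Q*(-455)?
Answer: 219887/2 ≈ 1.0994e+5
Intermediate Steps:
z(w) = 10/w
Q = -2421/10 (Q = 269/((10/(-9))) = 269/((10*(-⅑))) = 269/(-10/9) = 269*(-9/10) = -2421/10 ≈ -242.10)
-212 + Q*(-455) = -212 - 2421/10*(-455) = -212 + 220311/2 = 219887/2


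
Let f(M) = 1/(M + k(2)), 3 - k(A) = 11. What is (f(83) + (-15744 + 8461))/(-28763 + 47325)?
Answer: -273112/696075 ≈ -0.39236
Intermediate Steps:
k(A) = -8 (k(A) = 3 - 1*11 = 3 - 11 = -8)
f(M) = 1/(-8 + M) (f(M) = 1/(M - 8) = 1/(-8 + M))
(f(83) + (-15744 + 8461))/(-28763 + 47325) = (1/(-8 + 83) + (-15744 + 8461))/(-28763 + 47325) = (1/75 - 7283)/18562 = (1/75 - 7283)*(1/18562) = -546224/75*1/18562 = -273112/696075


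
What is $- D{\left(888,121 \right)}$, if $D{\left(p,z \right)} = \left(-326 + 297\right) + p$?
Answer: $-859$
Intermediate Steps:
$D{\left(p,z \right)} = -29 + p$
$- D{\left(888,121 \right)} = - (-29 + 888) = \left(-1\right) 859 = -859$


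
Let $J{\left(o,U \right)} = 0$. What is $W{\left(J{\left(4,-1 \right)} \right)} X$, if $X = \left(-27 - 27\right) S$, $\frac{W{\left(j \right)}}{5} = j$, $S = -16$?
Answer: $0$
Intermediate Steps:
$W{\left(j \right)} = 5 j$
$X = 864$ ($X = \left(-27 - 27\right) \left(-16\right) = \left(-54\right) \left(-16\right) = 864$)
$W{\left(J{\left(4,-1 \right)} \right)} X = 5 \cdot 0 \cdot 864 = 0 \cdot 864 = 0$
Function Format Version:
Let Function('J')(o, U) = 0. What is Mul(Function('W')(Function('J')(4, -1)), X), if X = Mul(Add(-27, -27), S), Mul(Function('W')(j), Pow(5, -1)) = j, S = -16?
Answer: 0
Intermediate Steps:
Function('W')(j) = Mul(5, j)
X = 864 (X = Mul(Add(-27, -27), -16) = Mul(-54, -16) = 864)
Mul(Function('W')(Function('J')(4, -1)), X) = Mul(Mul(5, 0), 864) = Mul(0, 864) = 0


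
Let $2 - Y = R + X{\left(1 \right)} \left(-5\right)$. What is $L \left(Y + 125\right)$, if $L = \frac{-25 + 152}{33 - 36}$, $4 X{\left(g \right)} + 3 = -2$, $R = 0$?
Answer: $- \frac{20447}{4} \approx -5111.8$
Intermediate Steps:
$X{\left(g \right)} = - \frac{5}{4}$ ($X{\left(g \right)} = - \frac{3}{4} + \frac{1}{4} \left(-2\right) = - \frac{3}{4} - \frac{1}{2} = - \frac{5}{4}$)
$L = - \frac{127}{3}$ ($L = \frac{127}{-3} = 127 \left(- \frac{1}{3}\right) = - \frac{127}{3} \approx -42.333$)
$Y = - \frac{17}{4}$ ($Y = 2 - \left(0 - - \frac{25}{4}\right) = 2 - \left(0 + \frac{25}{4}\right) = 2 - \frac{25}{4} = - \frac{17}{4} \approx -4.25$)
$L \left(Y + 125\right) = - \frac{127 \left(- \frac{17}{4} + 125\right)}{3} = \left(- \frac{127}{3}\right) \frac{483}{4} = - \frac{20447}{4}$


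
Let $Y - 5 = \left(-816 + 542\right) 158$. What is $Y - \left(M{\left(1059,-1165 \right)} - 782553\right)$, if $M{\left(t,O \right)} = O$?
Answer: $740431$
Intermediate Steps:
$Y = -43287$ ($Y = 5 + \left(-816 + 542\right) 158 = 5 - 43292 = -43287$)
$Y - \left(M{\left(1059,-1165 \right)} - 782553\right) = -43287 - \left(-1165 - 782553\right) = -43287 - -783718 = -43287 + 783718 = 740431$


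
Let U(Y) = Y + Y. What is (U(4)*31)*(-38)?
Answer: -9424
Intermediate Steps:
U(Y) = 2*Y
(U(4)*31)*(-38) = ((2*4)*31)*(-38) = (8*31)*(-38) = 248*(-38) = -9424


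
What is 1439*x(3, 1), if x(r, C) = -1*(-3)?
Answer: 4317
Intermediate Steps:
x(r, C) = 3
1439*x(3, 1) = 1439*3 = 4317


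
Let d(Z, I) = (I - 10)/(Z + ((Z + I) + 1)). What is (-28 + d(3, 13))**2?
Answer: 310249/400 ≈ 775.62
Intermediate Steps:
d(Z, I) = (-10 + I)/(1 + I + 2*Z) (d(Z, I) = (-10 + I)/(Z + ((I + Z) + 1)) = (-10 + I)/(Z + (1 + I + Z)) = (-10 + I)/(1 + I + 2*Z))
(-28 + d(3, 13))**2 = (-28 + (-10 + 13)/(1 + 13 + 2*3))**2 = (-28 + 3/(1 + 13 + 6))**2 = (-28 + 3/20)**2 = (-557/20)**2 = 310249/400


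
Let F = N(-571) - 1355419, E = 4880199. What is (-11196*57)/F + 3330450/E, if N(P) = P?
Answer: 1271743875288/1102916840335 ≈ 1.1531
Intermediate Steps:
F = -1355990 (F = -571 - 1355419 = -1355990)
(-11196*57)/F + 3330450/E = -11196*57/(-1355990) + 3330450/4880199 = -638172*(-1/1355990) + 3330450*(1/4880199) = 319086/677995 + 1110150/1626733 = 1271743875288/1102916840335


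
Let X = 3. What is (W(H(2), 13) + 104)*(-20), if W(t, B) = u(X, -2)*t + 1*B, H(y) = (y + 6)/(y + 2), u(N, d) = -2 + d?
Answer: -2180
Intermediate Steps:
H(y) = (6 + y)/(2 + y)
W(t, B) = B - 4*t (W(t, B) = (-2 - 2)*t + 1*B = -4*t + B = B - 4*t)
(W(H(2), 13) + 104)*(-20) = ((13 - 4*(6 + 2)/(2 + 2)) + 104)*(-20) = ((13 - 4*8/4) + 104)*(-20) = ((13 - 8) + 104)*(-20) = (5 + 104)*(-20) = 109*(-20) = -2180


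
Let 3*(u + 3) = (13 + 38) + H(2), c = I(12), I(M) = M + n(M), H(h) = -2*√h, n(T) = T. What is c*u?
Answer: 336 - 16*√2 ≈ 313.37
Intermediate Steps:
I(M) = 2*M (I(M) = M + M = 2*M)
c = 24 (c = 2*12 = 24)
u = 14 - 2*√2/3 (u = -3 + ((13 + 38) - 2*√2)/3 = -3 + (51 - 2*√2)/3 = -3 + (17 - 2*√2/3) = 14 - 2*√2/3 ≈ 13.057)
c*u = 24*(14 - 2*√2/3) = 336 - 16*√2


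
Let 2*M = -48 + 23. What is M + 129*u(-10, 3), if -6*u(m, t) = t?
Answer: -77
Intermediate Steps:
u(m, t) = -t/6
M = -25/2 (M = (-48 + 23)/2 = (1/2)*(-25) = -25/2 ≈ -12.500)
M + 129*u(-10, 3) = -25/2 + 129*(-1/6*3) = -25/2 + 129*(-1/2) = -25/2 - 129/2 = -77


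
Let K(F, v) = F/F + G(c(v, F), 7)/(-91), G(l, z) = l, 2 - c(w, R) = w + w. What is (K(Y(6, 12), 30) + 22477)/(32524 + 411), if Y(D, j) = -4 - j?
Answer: 2045556/2997085 ≈ 0.68252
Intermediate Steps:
c(w, R) = 2 - 2*w (c(w, R) = 2 - (w + w) = 2 - 2*w)
K(F, v) = 89/91 + 2*v/91 (K(F, v) = F/F + (2 - 2*v)/(-91) = 1 + (2 - 2*v)*(-1/91) = 1 + (-2/91 + 2*v/91) = 89/91 + 2*v/91)
(K(Y(6, 12), 30) + 22477)/(32524 + 411) = ((89/91 + (2/91)*30) + 22477)/(32524 + 411) = ((89/91 + 60/91) + 22477)/32935 = (149/91 + 22477)*(1/32935) = (2045556/91)*(1/32935) = 2045556/2997085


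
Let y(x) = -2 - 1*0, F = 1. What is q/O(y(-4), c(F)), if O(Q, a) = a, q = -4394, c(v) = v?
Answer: -4394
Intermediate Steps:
y(x) = -2 (y(x) = -2 + 0 = -2)
q/O(y(-4), c(F)) = -4394/1 = -4394*1 = -4394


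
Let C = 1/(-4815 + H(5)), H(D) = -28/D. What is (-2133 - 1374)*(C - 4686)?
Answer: 396103947141/24103 ≈ 1.6434e+7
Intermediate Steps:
C = -5/24103 (C = 1/(-4815 - 28/5) = 1/(-24103/5) = -5/24103 ≈ -0.00020744)
(-2133 - 1374)*(C - 4686) = (-2133 - 1374)*(-5/24103 - 4686) = -3507*(-112946663/24103) = 396103947141/24103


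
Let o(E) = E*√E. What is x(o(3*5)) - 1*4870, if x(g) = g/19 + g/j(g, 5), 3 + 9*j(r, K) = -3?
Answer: -4870 - 825*√15/38 ≈ -4954.1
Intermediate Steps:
j(r, K) = -⅔ (j(r, K) = -⅓ + (⅑)*(-3) = -⅓ - ⅓ = -⅔)
o(E) = E^(3/2)
x(g) = -55*g/38 (x(g) = g/19 + g/(-⅔) = g*(1/19) + g*(-3/2) = g/19 - 3*g/2 = -55*g/38)
x(o(3*5)) - 1*4870 = -55*15*√15/38 - 1*4870 = -825*√15/38 - 4870 = -4870 - 825*√15/38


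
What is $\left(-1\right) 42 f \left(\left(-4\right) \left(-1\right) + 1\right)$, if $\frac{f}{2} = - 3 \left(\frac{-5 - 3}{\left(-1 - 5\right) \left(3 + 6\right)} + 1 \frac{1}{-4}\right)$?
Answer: $- \frac{385}{3} \approx -128.33$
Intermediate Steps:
$f = \frac{11}{18}$ ($f = 2 \left(- 3 \left(\frac{-5 - 3}{\left(-1 - 5\right) \left(3 + 6\right)} + 1 \frac{1}{-4}\right)\right) = 2 \left(- 3 \left(- \frac{8}{\left(-6\right) 9} + 1 \left(- \frac{1}{4}\right)\right)\right) = 2 \left(- 3 \left(- \frac{8}{-54} - \frac{1}{4}\right)\right) = 2 \left(- 3 \left(\left(-8\right) \left(- \frac{1}{54}\right) - \frac{1}{4}\right)\right) = 2 \left(- 3 \left(\frac{4}{27} - \frac{1}{4}\right)\right) = 2 \left(\left(-3\right) \left(- \frac{11}{108}\right)\right) = 2 \cdot \frac{11}{36} = \frac{11}{18} \approx 0.61111$)
$\left(-1\right) 42 f \left(\left(-4\right) \left(-1\right) + 1\right) = \left(-1\right) 42 \cdot \frac{11}{18} \left(\left(-4\right) \left(-1\right) + 1\right) = \left(-42\right) \frac{11}{18} \left(4 + 1\right) = \left(- \frac{77}{3}\right) 5 = - \frac{385}{3}$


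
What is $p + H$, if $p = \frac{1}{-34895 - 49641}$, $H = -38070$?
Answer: $- \frac{3218285521}{84536} \approx -38070.0$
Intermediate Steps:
$p = - \frac{1}{84536}$ ($p = \frac{1}{-84536} = - \frac{1}{84536} \approx -1.1829 \cdot 10^{-5}$)
$p + H = - \frac{1}{84536} - 38070 = - \frac{3218285521}{84536}$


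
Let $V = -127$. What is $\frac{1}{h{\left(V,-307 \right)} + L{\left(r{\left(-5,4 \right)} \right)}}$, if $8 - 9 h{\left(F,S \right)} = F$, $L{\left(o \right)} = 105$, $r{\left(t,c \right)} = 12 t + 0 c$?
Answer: $\frac{1}{120} \approx 0.0083333$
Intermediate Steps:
$r{\left(t,c \right)} = 12 t$ ($r{\left(t,c \right)} = 12 t + 0 = 12 t$)
$h{\left(F,S \right)} = \frac{8}{9} - \frac{F}{9}$
$\frac{1}{h{\left(V,-307 \right)} + L{\left(r{\left(-5,4 \right)} \right)}} = \frac{1}{\left(\frac{8}{9} - - \frac{127}{9}\right) + 105} = \frac{1}{\left(\frac{8}{9} + \frac{127}{9}\right) + 105} = \frac{1}{15 + 105} = \frac{1}{120}$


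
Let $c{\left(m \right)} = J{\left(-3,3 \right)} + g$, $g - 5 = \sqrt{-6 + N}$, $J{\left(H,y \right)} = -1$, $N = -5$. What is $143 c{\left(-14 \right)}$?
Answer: $572 + 143 i \sqrt{11} \approx 572.0 + 474.28 i$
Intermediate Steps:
$g = 5 + i \sqrt{11}$ ($g = 5 + \sqrt{-6 - 5} = 5 + \sqrt{-11} = 5 + i \sqrt{11} \approx 5.0 + 3.3166 i$)
$c{\left(m \right)} = 4 + i \sqrt{11}$ ($c{\left(m \right)} = -1 + \left(5 + i \sqrt{11}\right) = 4 + i \sqrt{11}$)
$143 c{\left(-14 \right)} = 143 \left(4 + i \sqrt{11}\right) = 572 + 143 i \sqrt{11}$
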